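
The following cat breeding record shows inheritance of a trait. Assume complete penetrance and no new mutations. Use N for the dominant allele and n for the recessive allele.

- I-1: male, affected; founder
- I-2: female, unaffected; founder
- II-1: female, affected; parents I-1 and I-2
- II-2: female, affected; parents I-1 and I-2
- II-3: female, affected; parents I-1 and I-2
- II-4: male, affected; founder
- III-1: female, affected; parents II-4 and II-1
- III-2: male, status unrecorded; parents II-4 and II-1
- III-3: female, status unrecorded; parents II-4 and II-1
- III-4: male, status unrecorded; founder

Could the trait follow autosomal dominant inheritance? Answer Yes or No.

Yes

A consistent assignment under autosomal dominant exists: I-1 NN, I-2 nn, II-1 Nn, II-2 Nn, II-3 Nn, II-4 NN, III-1 NN, III-2 NN, III-3 NN, III-4 NN.
In this assignment every recorded phenotype matches its genotype and every non-founder's genotype is obtainable from its parents' genotypes, so the pedigree is consistent.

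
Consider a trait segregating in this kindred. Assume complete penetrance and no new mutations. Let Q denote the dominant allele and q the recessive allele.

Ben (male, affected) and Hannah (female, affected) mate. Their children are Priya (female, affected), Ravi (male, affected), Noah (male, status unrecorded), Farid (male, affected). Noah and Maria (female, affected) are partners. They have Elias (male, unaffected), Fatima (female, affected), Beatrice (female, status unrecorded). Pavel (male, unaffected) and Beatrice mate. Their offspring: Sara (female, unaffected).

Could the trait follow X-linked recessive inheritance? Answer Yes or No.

Under X-linked recessive, Elias (unaffected, male) cannot arise from Noah (unrecorded) × Maria (affected).

No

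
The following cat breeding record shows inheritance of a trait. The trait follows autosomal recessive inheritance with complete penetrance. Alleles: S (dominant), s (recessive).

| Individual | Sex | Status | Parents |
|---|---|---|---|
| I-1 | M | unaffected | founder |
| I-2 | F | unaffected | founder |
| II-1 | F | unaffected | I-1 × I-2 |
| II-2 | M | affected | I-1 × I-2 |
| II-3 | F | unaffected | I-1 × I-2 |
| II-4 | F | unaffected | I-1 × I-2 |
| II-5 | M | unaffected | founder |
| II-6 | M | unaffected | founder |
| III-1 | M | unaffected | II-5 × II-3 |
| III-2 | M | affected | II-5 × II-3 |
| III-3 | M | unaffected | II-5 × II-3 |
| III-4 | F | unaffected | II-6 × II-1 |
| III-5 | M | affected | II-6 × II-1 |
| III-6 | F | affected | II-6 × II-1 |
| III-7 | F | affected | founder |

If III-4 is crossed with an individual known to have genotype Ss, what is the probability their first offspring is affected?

II-6 is unaffected so carries S and passed s to III-5 (ss), so II-6 is Ss.
II-1 is unaffected so carries S and passed s to III-5 (ss), so II-1 is Ss.
III-4 is an unaffected offspring of II-6 (Ss) × II-1 (Ss), whose cross gives 1/4 SS : 1/2 Ss : 1/4 ss; conditioning on being unaffected, III-4 is SS with probability 1/3, Ss with probability 2/3.
Summing over parental genotype combinations, P(offspring is affected) = 2/3·1/4 = 1/6.

1/6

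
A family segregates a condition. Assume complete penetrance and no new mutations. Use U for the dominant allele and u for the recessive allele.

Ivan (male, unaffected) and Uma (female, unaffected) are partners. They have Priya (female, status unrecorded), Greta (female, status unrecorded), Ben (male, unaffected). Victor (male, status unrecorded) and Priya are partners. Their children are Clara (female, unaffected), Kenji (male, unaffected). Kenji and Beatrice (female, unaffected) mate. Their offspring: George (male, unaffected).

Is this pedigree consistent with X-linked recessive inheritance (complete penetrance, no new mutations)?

A consistent assignment under X-linked recessive exists: Ivan X^U Y, Uma X^U X^U, Priya X^U X^U, Greta X^U X^U, Ben X^U Y, Victor X^U Y, Clara X^U X^U, Kenji X^U Y, Beatrice X^U X^U, George X^U Y.
In this assignment every recorded phenotype matches its genotype and every non-founder's genotype is obtainable from its parents' genotypes, so the pedigree is consistent.

Yes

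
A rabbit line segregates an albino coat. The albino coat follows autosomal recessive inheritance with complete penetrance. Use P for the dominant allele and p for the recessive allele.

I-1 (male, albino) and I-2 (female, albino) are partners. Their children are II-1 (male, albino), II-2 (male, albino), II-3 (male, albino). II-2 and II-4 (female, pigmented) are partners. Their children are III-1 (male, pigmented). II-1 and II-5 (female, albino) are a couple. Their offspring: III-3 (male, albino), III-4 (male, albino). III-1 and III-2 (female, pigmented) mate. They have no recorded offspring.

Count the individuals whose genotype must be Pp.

Obligate heterozygotes: III-1 is pigmented so carries P and received p from II-2 (pp), so III-1 is Pp.
Every other individual is either homozygous by phenotype or has at least one consistent homozygous assignment, so the count is 1.

1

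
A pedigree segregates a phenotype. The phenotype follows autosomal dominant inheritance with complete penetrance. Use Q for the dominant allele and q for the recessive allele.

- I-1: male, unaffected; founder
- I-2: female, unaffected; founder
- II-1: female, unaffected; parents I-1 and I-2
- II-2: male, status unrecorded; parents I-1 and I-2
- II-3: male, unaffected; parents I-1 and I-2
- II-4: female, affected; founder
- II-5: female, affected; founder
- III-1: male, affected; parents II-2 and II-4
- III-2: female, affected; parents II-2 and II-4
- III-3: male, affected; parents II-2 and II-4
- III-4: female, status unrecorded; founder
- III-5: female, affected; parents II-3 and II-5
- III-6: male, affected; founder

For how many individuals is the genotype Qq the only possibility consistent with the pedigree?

Obligate heterozygotes: III-1 is affected so carries Q and received q from II-2 (qq), so III-1 is Qq; III-2 is affected so carries Q and received q from II-2 (qq), so III-2 is Qq; III-3 is affected so carries Q and received q from II-2 (qq), so III-3 is Qq; III-5 is affected so carries Q and received q from II-3 (qq), so III-5 is Qq.
Every other individual is either homozygous by phenotype or has at least one consistent homozygous assignment, so the count is 4.

4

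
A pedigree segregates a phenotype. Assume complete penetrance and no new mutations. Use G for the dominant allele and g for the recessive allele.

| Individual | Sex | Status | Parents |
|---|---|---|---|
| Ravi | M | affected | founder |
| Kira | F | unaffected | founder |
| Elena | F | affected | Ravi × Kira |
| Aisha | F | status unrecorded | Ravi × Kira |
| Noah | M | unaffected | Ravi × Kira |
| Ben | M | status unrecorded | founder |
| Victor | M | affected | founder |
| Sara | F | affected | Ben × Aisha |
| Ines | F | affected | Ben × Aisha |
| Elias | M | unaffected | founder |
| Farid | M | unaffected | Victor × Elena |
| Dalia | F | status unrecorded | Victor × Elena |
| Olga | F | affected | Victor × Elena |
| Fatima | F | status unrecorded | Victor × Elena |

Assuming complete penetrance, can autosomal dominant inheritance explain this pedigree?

A consistent assignment under autosomal dominant exists: Ravi Gg, Kira gg, Elena Gg, Aisha Gg, Noah gg, Ben GG, Victor Gg, Sara GG, Ines GG, Elias gg, Farid gg, Dalia GG, Olga GG, Fatima GG.
In this assignment every recorded phenotype matches its genotype and every non-founder's genotype is obtainable from its parents' genotypes, so the pedigree is consistent.

Yes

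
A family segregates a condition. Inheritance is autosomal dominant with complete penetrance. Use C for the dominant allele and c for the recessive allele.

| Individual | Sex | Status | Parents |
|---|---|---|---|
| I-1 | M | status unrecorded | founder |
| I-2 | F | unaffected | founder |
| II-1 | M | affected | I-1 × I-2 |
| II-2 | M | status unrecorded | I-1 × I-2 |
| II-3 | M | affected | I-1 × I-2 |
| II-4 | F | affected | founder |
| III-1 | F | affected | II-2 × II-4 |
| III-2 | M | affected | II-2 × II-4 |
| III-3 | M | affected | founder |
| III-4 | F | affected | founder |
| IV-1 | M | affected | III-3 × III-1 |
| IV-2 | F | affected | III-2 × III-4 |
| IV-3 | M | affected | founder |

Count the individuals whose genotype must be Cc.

Obligate heterozygotes: II-1 is affected so carries C and received c from I-2 (cc), so II-1 is Cc; II-3 is affected so carries C and received c from I-2 (cc), so II-3 is Cc.
Every other individual is either homozygous by phenotype or has at least one consistent homozygous assignment, so the count is 2.

2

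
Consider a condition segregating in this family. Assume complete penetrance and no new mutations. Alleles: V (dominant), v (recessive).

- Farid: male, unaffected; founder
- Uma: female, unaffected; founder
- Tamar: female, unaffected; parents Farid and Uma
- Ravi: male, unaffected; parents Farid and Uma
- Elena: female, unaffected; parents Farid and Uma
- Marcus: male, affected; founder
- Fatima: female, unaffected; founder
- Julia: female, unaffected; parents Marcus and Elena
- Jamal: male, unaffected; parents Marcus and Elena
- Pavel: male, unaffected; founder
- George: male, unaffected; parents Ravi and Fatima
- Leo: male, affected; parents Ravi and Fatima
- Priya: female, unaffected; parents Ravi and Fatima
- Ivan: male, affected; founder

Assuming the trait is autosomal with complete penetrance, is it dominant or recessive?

Ravi and Fatima are both unaffected yet have an affected child Leo. Under dominance, an affected child requires at least one affected parent, so the trait cannot be dominant.

recessive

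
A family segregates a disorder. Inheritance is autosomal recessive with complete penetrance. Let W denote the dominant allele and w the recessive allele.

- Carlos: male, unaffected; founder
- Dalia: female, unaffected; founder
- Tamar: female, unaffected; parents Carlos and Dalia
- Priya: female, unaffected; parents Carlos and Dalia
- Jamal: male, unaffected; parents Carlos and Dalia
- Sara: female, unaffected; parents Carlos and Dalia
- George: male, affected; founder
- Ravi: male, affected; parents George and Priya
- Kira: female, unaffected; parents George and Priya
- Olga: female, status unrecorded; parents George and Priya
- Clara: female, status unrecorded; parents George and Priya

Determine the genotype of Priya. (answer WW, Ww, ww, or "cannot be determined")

Ww

From phenotype alone, Priya is WW or Ww.
Priya is unaffected so carries W and passed w to Ravi (ww), so Priya is Ww.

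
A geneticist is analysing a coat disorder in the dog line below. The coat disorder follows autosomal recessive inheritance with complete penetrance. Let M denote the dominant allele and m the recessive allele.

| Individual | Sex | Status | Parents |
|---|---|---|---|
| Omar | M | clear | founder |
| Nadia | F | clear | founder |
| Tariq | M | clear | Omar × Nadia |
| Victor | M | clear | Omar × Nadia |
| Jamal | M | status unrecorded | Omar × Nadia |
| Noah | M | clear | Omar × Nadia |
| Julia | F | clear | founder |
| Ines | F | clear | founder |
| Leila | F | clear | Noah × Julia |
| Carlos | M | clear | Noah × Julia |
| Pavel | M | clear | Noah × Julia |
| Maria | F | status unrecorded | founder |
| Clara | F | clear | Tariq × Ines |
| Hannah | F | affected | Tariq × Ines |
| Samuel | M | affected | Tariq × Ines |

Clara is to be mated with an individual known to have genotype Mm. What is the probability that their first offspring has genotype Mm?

1/2

Tariq is clear so carries M and passed m to Hannah (mm), so Tariq is Mm.
Ines is clear so carries M and passed m to Hannah (mm), so Ines is Mm.
Clara is a clear offspring of Tariq (Mm) × Ines (Mm), whose cross gives 1/4 MM : 1/2 Mm : 1/4 mm; conditioning on being clear, Clara is MM with probability 1/3, Mm with probability 2/3.
Summing over parental genotype combinations, P(offspring has genotype Mm) = 1/3·1/2 + 2/3·1/2 = 1/2.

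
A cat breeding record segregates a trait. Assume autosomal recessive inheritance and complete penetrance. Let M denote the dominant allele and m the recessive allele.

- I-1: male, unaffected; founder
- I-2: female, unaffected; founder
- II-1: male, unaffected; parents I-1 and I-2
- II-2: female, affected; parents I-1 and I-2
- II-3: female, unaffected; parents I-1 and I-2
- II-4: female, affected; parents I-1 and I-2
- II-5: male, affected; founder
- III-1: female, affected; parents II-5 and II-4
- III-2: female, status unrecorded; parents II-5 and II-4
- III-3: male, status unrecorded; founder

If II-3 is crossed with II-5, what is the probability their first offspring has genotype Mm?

2/3

I-1 is unaffected so carries M and passed m to II-2 (mm), so I-1 is Mm.
I-2 is unaffected so carries M and passed m to II-2 (mm), so I-2 is Mm.
II-3 is an unaffected offspring of I-1 (Mm) × I-2 (Mm), whose cross gives 1/4 MM : 1/2 Mm : 1/4 mm; conditioning on being unaffected, II-3 is MM with probability 1/3, Mm with probability 2/3.
II-5 is affected, so II-5 is mm.
Summing over parental genotype combinations, P(offspring has genotype Mm) = 1/3·1 + 2/3·1/2 = 2/3.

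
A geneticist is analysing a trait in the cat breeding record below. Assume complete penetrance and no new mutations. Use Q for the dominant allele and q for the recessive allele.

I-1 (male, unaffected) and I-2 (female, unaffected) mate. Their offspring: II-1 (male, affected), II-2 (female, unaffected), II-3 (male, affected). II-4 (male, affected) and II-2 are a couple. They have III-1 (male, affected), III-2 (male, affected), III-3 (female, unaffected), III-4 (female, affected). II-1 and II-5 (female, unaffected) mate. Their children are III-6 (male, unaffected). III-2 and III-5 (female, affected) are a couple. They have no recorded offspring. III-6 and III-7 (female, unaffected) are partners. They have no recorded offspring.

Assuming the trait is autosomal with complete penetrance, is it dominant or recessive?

I-1 and I-2 are both unaffected yet have an affected child II-1. Under dominance, an affected child requires at least one affected parent, so the trait cannot be dominant.

recessive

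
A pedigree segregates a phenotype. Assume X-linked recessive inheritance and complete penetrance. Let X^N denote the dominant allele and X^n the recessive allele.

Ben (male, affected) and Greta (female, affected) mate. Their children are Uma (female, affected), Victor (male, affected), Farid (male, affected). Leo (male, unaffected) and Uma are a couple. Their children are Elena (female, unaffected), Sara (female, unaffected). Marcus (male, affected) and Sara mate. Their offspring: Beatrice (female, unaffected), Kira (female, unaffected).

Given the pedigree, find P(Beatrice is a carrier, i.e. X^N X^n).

Beatrice is unaffected so carries N and received n from Marcus (X^n Y), so Beatrice is X^N X^n, giving P(X^N X^n) = 1.

1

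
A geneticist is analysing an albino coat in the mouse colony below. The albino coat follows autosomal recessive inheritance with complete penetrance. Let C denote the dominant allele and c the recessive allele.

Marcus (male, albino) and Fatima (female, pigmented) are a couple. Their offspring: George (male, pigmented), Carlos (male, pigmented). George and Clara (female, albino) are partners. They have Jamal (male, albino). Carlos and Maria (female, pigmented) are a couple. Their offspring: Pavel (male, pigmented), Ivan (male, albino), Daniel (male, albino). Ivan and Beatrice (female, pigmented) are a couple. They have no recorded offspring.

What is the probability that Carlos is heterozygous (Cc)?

1

Carlos is pigmented so carries C and received c from Marcus (cc), so Carlos is Cc, giving P(Cc) = 1.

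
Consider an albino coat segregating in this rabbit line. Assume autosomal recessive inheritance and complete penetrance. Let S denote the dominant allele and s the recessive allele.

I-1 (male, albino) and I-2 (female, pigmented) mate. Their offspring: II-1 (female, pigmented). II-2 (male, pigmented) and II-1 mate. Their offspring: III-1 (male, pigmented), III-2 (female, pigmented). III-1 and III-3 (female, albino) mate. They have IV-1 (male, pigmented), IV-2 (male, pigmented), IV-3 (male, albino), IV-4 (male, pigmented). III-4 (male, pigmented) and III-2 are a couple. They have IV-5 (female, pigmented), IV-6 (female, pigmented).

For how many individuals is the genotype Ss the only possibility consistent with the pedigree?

Obligate heterozygotes: II-1 is pigmented so carries S and received s from I-1 (ss), so II-1 is Ss; III-1 is pigmented so carries S and passed s to IV-3 (ss), so III-1 is Ss; IV-1 is pigmented so carries S and received s from III-3 (ss), so IV-1 is Ss; IV-2 is pigmented so carries S and received s from III-3 (ss), so IV-2 is Ss; IV-4 is pigmented so carries S and received s from III-3 (ss), so IV-4 is Ss.
Every other individual is either homozygous by phenotype or has at least one consistent homozygous assignment, so the count is 5.

5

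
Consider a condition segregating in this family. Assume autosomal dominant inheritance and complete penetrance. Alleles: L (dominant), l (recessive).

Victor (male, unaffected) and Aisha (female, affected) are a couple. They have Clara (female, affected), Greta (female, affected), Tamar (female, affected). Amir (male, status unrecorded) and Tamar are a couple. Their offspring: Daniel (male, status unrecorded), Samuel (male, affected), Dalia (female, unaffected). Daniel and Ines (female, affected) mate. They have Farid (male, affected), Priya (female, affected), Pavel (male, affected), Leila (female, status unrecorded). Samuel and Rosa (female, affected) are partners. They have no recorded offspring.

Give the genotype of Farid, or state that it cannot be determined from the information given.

Farid's phenotype allows LL or Ll, and no parent or child forces a single allele at both positions; consistent genotype assignments exist with Farid as LL or Ll.

cannot be determined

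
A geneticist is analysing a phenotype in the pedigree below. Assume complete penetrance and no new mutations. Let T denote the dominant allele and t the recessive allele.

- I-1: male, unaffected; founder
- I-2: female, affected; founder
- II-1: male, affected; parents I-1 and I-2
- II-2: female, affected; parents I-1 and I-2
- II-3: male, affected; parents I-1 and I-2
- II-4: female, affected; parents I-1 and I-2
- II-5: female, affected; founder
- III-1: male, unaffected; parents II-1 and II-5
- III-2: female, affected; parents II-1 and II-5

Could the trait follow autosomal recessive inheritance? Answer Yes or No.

Under autosomal recessive, III-1 (unaffected, male) cannot arise from II-1 (affected) × II-5 (affected).

No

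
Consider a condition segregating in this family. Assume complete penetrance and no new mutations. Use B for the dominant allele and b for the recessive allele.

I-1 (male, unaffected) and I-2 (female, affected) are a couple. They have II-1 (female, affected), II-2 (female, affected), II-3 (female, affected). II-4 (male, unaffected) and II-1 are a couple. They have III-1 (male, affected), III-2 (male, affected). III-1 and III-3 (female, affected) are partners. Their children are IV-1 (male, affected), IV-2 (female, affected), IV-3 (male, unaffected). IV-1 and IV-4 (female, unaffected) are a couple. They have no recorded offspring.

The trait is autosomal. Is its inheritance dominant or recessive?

dominant

III-1 and III-3 are both affected yet have an unaffected child IV-3. Under a recessive model two affected parents are homozygous and every child would be affected, so the trait cannot be recessive.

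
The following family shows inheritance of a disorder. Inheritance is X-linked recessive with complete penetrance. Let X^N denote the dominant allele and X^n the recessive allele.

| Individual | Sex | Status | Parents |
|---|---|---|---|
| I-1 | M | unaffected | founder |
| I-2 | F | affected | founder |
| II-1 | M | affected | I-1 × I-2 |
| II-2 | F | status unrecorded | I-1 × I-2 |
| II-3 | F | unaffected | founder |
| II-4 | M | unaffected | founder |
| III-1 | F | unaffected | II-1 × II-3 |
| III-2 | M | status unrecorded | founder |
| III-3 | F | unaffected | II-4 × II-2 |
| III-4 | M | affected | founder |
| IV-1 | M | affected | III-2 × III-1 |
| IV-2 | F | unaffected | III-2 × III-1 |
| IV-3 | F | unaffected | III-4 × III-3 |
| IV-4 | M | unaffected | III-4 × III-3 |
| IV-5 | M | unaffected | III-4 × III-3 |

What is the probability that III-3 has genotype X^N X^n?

II-4 is unaffected, so II-4 is X^N Y.
II-2 received N from I-1 (X^N Y) and received n from I-2 (X^n X^n), so II-2 is X^N X^n.
Their cross gives offspring ratios 1/2 X^N X^N : 1/2 X^N X^n. Conditioning on III-3 being unaffected, P(X^N X^n) = 1/2 / 1 = 1/2 before taking III-3's own offspring into account.
III-4 is affected, so III-4 is X^n Y.
Now use III-3's offspring. Probability of each recorded status — unaffected daughter IV-3: 1/2 if III-3 is X^N X^n, 1 if X^N X^N; unaffected son IV-4: 1/2 if III-3 is X^N X^n, 1 if X^N X^N; unaffected son IV-5: 1/2 if III-3 is X^N X^n, 1 if X^N X^N.
Bayes: P(X^N X^n) = 1/2·1/8 / (1/2·1/8 + 1/2·1) = 1/9.

1/9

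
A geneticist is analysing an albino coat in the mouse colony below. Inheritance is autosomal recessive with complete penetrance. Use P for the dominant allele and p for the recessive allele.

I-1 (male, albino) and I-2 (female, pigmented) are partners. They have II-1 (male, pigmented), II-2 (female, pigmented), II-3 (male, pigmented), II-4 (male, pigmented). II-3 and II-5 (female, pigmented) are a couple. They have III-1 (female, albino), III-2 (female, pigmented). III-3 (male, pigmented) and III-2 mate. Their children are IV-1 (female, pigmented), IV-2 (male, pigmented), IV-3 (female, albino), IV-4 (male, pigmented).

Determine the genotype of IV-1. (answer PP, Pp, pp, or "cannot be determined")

IV-1's phenotype allows PP or Pp, and no parent or child forces a single allele at both positions; consistent genotype assignments exist with IV-1 as PP or Pp.

cannot be determined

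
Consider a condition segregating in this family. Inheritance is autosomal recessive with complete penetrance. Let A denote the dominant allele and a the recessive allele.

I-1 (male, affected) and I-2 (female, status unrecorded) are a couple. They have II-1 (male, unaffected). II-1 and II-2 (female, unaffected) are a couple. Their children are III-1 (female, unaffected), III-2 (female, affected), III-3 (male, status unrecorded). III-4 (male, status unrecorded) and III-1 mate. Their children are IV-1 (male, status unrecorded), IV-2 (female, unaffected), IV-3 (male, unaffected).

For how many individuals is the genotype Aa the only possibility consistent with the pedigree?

Obligate heterozygotes: II-1 is unaffected so carries A and received a from I-1 (aa), so II-1 is Aa; II-2 is unaffected so carries A and passed a to III-2 (aa), so II-2 is Aa.
Every other individual is either homozygous by phenotype or has at least one consistent homozygous assignment, so the count is 2.

2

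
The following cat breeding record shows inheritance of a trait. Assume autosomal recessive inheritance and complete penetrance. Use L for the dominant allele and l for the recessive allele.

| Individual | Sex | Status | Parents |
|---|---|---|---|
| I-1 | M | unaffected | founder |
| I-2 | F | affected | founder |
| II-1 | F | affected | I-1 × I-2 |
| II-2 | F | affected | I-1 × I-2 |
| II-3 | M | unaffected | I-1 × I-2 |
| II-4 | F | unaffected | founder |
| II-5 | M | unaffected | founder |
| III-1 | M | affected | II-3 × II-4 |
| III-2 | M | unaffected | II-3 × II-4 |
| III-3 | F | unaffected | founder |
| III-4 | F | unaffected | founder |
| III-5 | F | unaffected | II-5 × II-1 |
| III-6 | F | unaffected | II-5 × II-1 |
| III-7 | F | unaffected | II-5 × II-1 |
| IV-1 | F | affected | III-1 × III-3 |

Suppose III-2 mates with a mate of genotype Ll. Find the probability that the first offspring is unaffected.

II-3 is unaffected so carries L and received l from I-2 (ll), so II-3 is Ll.
II-4 is unaffected so carries L and passed l to III-1 (ll), so II-4 is Ll.
III-2 is an unaffected offspring of II-3 (Ll) × II-4 (Ll), whose cross gives 1/4 LL : 1/2 Ll : 1/4 ll; conditioning on being unaffected, III-2 is LL with probability 1/3, Ll with probability 2/3.
Summing over parental genotype combinations, P(offspring is unaffected) = 1/3·1 + 2/3·3/4 = 5/6.

5/6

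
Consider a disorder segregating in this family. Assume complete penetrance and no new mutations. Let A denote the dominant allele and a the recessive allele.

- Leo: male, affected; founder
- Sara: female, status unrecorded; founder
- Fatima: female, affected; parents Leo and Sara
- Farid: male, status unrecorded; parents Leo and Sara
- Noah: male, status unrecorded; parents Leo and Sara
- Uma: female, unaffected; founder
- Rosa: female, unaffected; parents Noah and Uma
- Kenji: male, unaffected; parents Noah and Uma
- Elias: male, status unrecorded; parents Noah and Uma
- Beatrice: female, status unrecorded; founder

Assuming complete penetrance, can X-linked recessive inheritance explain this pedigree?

Yes

A consistent assignment under X-linked recessive exists: Leo X^a Y, Sara X^A X^a, Fatima X^a X^a, Farid X^A Y, Noah X^A Y, Uma X^A X^A, Rosa X^A X^A, Kenji X^A Y, Elias X^A Y, Beatrice X^A X^A.
In this assignment every recorded phenotype matches its genotype and every non-founder's genotype is obtainable from its parents' genotypes, so the pedigree is consistent.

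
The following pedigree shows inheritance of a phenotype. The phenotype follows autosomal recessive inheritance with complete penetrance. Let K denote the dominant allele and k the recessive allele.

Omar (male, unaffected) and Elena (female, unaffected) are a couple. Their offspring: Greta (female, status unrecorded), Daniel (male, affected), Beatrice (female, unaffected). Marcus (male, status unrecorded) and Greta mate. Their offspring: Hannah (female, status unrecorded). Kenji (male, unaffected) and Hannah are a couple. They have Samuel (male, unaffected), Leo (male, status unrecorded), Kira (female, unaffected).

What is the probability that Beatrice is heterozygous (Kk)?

2/3

Omar is unaffected so carries K and passed k to Daniel (kk), so Omar is Kk.
Elena is unaffected so carries K and passed k to Daniel (kk), so Elena is Kk.
Their cross gives offspring ratios 1/4 KK : 1/2 Kk : 1/4 kk. Conditioning on Beatrice being unaffected, P(Kk) = 1/2 / 3/4 = 2/3.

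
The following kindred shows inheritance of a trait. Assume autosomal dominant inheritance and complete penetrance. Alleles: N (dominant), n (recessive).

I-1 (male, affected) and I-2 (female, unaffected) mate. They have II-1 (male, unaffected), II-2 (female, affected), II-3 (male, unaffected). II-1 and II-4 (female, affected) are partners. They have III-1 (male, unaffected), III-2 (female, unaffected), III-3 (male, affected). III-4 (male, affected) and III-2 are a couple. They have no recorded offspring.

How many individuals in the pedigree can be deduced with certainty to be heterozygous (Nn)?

Obligate heterozygotes: I-1 is affected so carries N and passed n to II-1 (nn), so I-1 is Nn; II-2 is affected so carries N and received n from I-2 (nn), so II-2 is Nn; II-4 is affected so carries N and passed n to III-1 (nn), so II-4 is Nn; III-3 is affected so carries N and received n from II-1 (nn), so III-3 is Nn.
Every other individual is either homozygous by phenotype or has at least one consistent homozygous assignment, so the count is 4.

4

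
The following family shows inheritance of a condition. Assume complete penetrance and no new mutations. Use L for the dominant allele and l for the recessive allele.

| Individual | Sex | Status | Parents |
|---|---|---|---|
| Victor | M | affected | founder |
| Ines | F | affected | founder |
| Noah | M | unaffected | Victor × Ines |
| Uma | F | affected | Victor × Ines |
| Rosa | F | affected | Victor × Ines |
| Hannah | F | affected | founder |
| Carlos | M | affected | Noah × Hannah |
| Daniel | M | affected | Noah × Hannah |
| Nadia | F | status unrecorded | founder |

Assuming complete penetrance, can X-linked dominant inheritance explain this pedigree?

Yes

A consistent assignment under X-linked dominant exists: Victor X^L Y, Ines X^L X^l, Noah X^l Y, Uma X^L X^L, Rosa X^L X^L, Hannah X^L X^L, Carlos X^L Y, Daniel X^L Y, Nadia X^L X^L.
In this assignment every recorded phenotype matches its genotype and every non-founder's genotype is obtainable from its parents' genotypes, so the pedigree is consistent.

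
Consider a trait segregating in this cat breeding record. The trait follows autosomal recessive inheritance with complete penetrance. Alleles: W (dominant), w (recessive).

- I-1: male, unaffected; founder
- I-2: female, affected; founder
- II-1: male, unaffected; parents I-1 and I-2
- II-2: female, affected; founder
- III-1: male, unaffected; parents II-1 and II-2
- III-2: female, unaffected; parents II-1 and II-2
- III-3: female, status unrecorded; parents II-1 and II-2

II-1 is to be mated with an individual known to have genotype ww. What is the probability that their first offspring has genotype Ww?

II-1 is unaffected so carries W and received w from I-2 (ww), so II-1 is Ww.
The cross gives 1/2 Ww : 1/2 ww, so P(offspring has genotype Ww) = 1/2.

1/2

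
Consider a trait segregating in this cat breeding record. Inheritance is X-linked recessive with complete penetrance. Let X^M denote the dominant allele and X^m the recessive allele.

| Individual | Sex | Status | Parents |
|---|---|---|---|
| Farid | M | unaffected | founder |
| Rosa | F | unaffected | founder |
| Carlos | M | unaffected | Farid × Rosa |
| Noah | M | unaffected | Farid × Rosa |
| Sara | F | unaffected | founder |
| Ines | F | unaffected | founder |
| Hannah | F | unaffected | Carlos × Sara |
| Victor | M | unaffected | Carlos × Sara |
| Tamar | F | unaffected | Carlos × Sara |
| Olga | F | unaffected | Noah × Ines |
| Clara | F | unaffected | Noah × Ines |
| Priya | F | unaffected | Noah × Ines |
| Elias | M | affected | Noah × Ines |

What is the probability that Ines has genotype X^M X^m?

Ines is unaffected so carries M and passed m to Elias (X^m Y), so Ines is X^M X^m, giving P(X^M X^m) = 1.

1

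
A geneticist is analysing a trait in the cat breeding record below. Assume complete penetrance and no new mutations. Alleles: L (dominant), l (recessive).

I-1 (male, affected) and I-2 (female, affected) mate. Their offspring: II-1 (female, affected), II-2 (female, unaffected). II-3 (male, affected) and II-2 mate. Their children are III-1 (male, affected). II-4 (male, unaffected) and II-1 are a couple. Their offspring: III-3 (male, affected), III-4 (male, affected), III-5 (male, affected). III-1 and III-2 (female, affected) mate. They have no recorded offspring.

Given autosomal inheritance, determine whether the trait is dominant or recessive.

dominant

I-1 and I-2 are both affected yet have an unaffected child II-2. Under a recessive model two affected parents are homozygous and every child would be affected, so the trait cannot be recessive.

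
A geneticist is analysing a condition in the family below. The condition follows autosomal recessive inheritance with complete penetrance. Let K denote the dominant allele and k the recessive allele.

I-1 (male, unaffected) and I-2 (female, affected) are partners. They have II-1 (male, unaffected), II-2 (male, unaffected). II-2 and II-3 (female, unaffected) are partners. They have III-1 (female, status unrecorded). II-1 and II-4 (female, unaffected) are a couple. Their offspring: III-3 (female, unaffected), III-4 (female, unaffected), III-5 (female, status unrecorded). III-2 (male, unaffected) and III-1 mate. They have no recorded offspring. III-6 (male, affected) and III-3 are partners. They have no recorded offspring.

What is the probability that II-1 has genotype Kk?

1

II-1 is unaffected so carries K and received k from I-2 (kk), so II-1 is Kk, giving P(Kk) = 1.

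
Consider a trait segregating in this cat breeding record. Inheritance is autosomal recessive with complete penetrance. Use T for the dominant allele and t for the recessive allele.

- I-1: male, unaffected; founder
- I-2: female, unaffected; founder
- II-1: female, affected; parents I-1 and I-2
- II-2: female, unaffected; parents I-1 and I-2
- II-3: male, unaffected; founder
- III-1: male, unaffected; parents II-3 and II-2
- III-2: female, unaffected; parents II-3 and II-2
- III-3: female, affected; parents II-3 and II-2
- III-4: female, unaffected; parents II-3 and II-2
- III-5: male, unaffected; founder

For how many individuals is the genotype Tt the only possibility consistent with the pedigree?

4

Obligate heterozygotes: I-1 is unaffected so carries T and passed t to II-1 (tt), so I-1 is Tt; I-2 is unaffected so carries T and passed t to II-1 (tt), so I-2 is Tt; II-2 is unaffected so carries T and passed t to III-3 (tt), so II-2 is Tt; II-3 is unaffected so carries T and passed t to III-3 (tt), so II-3 is Tt.
Every other individual is either homozygous by phenotype or has at least one consistent homozygous assignment, so the count is 4.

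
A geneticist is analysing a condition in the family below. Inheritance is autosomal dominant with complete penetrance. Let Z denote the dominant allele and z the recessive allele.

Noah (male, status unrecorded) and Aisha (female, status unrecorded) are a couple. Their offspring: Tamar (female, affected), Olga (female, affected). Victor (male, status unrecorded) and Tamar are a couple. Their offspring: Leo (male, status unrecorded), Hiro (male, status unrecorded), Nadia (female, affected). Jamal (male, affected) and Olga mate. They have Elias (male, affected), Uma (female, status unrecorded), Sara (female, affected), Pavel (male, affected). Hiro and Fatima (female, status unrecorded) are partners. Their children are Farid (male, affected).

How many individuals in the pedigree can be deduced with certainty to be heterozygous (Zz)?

No individual's genotype is forced to Zz by the pedigree, so the count is 0.

0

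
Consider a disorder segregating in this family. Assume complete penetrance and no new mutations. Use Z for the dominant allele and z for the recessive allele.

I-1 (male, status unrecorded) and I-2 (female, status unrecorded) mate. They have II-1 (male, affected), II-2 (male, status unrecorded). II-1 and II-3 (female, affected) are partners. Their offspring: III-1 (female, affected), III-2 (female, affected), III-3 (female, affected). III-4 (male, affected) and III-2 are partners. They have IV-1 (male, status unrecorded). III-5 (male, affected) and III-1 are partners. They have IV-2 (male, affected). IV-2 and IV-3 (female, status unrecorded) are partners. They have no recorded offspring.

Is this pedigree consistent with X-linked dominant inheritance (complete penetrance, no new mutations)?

A consistent assignment under X-linked dominant exists: I-1 X^Z Y, I-2 X^Z X^Z, II-1 X^Z Y, II-2 X^Z Y, II-3 X^Z X^Z, III-1 X^Z X^Z, III-2 X^Z X^Z, III-3 X^Z X^Z, III-4 X^Z Y, III-5 X^Z Y, IV-1 X^Z Y, IV-2 X^Z Y, IV-3 X^Z X^Z.
In this assignment every recorded phenotype matches its genotype and every non-founder's genotype is obtainable from its parents' genotypes, so the pedigree is consistent.

Yes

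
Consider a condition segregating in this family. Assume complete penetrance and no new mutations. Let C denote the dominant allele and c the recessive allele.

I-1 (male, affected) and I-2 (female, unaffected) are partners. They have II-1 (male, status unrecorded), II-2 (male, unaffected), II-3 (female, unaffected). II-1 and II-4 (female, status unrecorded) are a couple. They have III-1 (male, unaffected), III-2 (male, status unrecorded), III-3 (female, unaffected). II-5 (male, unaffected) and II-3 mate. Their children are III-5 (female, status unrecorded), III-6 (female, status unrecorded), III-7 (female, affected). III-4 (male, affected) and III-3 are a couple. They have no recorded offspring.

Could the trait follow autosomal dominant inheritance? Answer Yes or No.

No

Under autosomal dominant, III-7 (affected, female) cannot arise from II-5 (unaffected) × II-3 (unaffected).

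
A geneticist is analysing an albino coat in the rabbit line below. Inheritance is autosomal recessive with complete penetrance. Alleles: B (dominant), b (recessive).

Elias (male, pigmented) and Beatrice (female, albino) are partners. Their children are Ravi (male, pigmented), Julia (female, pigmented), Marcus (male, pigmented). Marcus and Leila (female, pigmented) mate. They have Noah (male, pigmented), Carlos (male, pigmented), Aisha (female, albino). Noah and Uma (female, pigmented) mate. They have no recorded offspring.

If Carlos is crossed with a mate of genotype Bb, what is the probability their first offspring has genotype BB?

1/3

Marcus is pigmented so carries B and received b from Beatrice (bb), so Marcus is Bb.
Leila is pigmented so carries B and passed b to Aisha (bb), so Leila is Bb.
Carlos is a pigmented offspring of Marcus (Bb) × Leila (Bb), whose cross gives 1/4 BB : 1/2 Bb : 1/4 bb; conditioning on being pigmented, Carlos is BB with probability 1/3, Bb with probability 2/3.
Summing over parental genotype combinations, P(offspring has genotype BB) = 1/3·1/2 + 2/3·1/4 = 1/3.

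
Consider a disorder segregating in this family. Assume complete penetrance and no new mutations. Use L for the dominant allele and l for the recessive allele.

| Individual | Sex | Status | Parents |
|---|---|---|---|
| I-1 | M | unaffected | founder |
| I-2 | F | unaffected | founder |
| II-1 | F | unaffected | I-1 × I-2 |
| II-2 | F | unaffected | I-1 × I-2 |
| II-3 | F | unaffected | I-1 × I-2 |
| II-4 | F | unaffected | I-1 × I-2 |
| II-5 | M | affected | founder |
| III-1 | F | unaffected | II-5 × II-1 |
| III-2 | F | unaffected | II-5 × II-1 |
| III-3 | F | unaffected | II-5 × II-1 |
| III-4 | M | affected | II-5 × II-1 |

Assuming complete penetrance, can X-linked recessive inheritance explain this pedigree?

Yes

A consistent assignment under X-linked recessive exists: I-1 X^L Y, I-2 X^L X^l, II-1 X^L X^l, II-2 X^L X^L, II-3 X^L X^L, II-4 X^L X^L, II-5 X^l Y, III-1 X^L X^l, III-2 X^L X^l, III-3 X^L X^l, III-4 X^l Y.
In this assignment every recorded phenotype matches its genotype and every non-founder's genotype is obtainable from its parents' genotypes, so the pedigree is consistent.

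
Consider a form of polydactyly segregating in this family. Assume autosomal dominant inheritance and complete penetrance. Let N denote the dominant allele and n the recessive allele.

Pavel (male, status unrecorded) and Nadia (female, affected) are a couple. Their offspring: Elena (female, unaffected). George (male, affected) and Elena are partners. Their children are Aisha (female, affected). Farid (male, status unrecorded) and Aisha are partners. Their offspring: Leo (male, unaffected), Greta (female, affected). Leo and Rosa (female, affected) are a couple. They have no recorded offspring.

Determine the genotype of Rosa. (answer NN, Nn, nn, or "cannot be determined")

Rosa's phenotype allows NN or Nn, and no parent or child forces a single allele at both positions; consistent genotype assignments exist with Rosa as NN or Nn.

cannot be determined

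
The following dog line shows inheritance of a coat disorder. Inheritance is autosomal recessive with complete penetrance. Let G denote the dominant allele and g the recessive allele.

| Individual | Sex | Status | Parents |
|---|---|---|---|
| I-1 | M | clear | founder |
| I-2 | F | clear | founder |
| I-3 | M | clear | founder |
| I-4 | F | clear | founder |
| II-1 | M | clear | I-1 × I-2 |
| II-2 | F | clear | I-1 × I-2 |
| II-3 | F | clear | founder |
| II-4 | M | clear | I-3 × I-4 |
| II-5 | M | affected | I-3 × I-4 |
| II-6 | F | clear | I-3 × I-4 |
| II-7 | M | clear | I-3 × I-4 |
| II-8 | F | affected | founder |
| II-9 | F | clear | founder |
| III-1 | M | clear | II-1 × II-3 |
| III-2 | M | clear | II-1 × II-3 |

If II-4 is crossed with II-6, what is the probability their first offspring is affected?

1/9

I-3 is clear so carries G and passed g to II-5 (gg), so I-3 is Gg.
I-4 is clear so carries G and passed g to II-5 (gg), so I-4 is Gg.
II-4 is a clear offspring of I-3 (Gg) × I-4 (Gg), whose cross gives 1/4 GG : 1/2 Gg : 1/4 gg; conditioning on being clear, II-4 is GG with probability 1/3, Gg with probability 2/3.
II-6 is a clear offspring of I-3 (Gg) × I-4 (Gg), whose cross gives 1/4 GG : 1/2 Gg : 1/4 gg; conditioning on being clear, II-6 is GG with probability 1/3, Gg with probability 2/3.
Summing over parental genotype combinations, P(offspring is affected) = 4/9·1/4 = 1/9.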